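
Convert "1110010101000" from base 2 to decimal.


Input: "1110010101000" in base 2
Positional expansion:
  Digit '1' (value 1) x 2^12 = 4096
  Digit '1' (value 1) x 2^11 = 2048
  Digit '1' (value 1) x 2^10 = 1024
  Digit '0' (value 0) x 2^9 = 0
  Digit '0' (value 0) x 2^8 = 0
  Digit '1' (value 1) x 2^7 = 128
  Digit '0' (value 0) x 2^6 = 0
  Digit '1' (value 1) x 2^5 = 32
  Digit '0' (value 0) x 2^4 = 0
  Digit '1' (value 1) x 2^3 = 8
  Digit '0' (value 0) x 2^2 = 0
  Digit '0' (value 0) x 2^1 = 0
  Digit '0' (value 0) x 2^0 = 0
Sum = 7336

7336


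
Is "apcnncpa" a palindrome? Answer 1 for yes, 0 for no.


Input: apcnncpa
Reversed: apcnncpa
  Compare pos 0 ('a') with pos 7 ('a'): match
  Compare pos 1 ('p') with pos 6 ('p'): match
  Compare pos 2 ('c') with pos 5 ('c'): match
  Compare pos 3 ('n') with pos 4 ('n'): match
Result: palindrome

1


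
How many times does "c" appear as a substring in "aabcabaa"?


Searching for "c" in "aabcabaa"
Scanning each position:
  Position 0: "a" => no
  Position 1: "a" => no
  Position 2: "b" => no
  Position 3: "c" => MATCH
  Position 4: "a" => no
  Position 5: "b" => no
  Position 6: "a" => no
  Position 7: "a" => no
Total occurrences: 1

1


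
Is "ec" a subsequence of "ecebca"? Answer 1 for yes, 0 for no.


Check if "ec" is a subsequence of "ecebca"
Greedy scan:
  Position 0 ('e'): matches sub[0] = 'e'
  Position 1 ('c'): matches sub[1] = 'c'
  Position 2 ('e'): no match needed
  Position 3 ('b'): no match needed
  Position 4 ('c'): no match needed
  Position 5 ('a'): no match needed
All 2 characters matched => is a subsequence

1


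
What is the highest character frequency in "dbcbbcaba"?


Input: dbcbbcaba
Character counts:
  'a': 2
  'b': 4
  'c': 2
  'd': 1
Maximum frequency: 4

4


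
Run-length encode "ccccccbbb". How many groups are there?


Input: ccccccbbb
Scanning for consecutive runs:
  Group 1: 'c' x 6 (positions 0-5)
  Group 2: 'b' x 3 (positions 6-8)
Total groups: 2

2


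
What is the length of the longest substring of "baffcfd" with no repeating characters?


Input: "baffcfd"
Sliding window (track last position of each char):
  Position 0 ('b'): window [0,0] length 1 -- new best
  Position 1 ('a'): window [0,1] length 2 -- new best
  Position 2 ('f'): window [0,2] length 3 -- new best
  Position 3 ('f'): repeat (last at 2), move window start to 3
  Position 3 ('f'): window [3,3] length 1
  Position 4 ('c'): window [3,4] length 2
  Position 5 ('f'): repeat (last at 3), move window start to 4
  Position 5 ('f'): window [4,5] length 2
  Position 6 ('d'): window [4,6] length 3
Longest substring with no repeats: "baf" with length 3

3


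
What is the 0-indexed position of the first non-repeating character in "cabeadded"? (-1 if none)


Input: cabeadded
Character frequencies:
  'a': 2
  'b': 1
  'c': 1
  'd': 3
  'e': 2
Scanning left to right for freq == 1:
  Position 0 ('c'): unique! => answer = 0

0


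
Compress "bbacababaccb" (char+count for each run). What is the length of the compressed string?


Input: bbacababaccb
Runs:
  'b' x 2 => "b2"
  'a' x 1 => "a1"
  'c' x 1 => "c1"
  'a' x 1 => "a1"
  'b' x 1 => "b1"
  'a' x 1 => "a1"
  'b' x 1 => "b1"
  'a' x 1 => "a1"
  'c' x 2 => "c2"
  'b' x 1 => "b1"
Compressed: "b2a1c1a1b1a1b1a1c2b1"
Compressed length: 20

20


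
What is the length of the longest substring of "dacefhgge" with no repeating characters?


Input: "dacefhgge"
Sliding window (track last position of each char):
  Position 0 ('d'): window [0,0] length 1 -- new best
  Position 1 ('a'): window [0,1] length 2 -- new best
  Position 2 ('c'): window [0,2] length 3 -- new best
  Position 3 ('e'): window [0,3] length 4 -- new best
  Position 4 ('f'): window [0,4] length 5 -- new best
  Position 5 ('h'): window [0,5] length 6 -- new best
  Position 6 ('g'): window [0,6] length 7 -- new best
  Position 7 ('g'): repeat (last at 6), move window start to 7
  Position 7 ('g'): window [7,7] length 1
  Position 8 ('e'): window [7,8] length 2
Longest substring with no repeats: "dacefhg" with length 7

7


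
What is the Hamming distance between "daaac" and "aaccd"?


Comparing "daaac" and "aaccd" position by position:
  Position 0: 'd' vs 'a' => differ
  Position 1: 'a' vs 'a' => same
  Position 2: 'a' vs 'c' => differ
  Position 3: 'a' vs 'c' => differ
  Position 4: 'c' vs 'd' => differ
Total differences (Hamming distance): 4

4


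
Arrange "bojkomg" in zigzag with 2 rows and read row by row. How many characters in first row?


Zigzag "bojkomg" into 2 rows:
Placing characters:
  'b' => row 0
  'o' => row 1
  'j' => row 0
  'k' => row 1
  'o' => row 0
  'm' => row 1
  'g' => row 0
Rows:
  Row 0: "bjog"
  Row 1: "okm"
First row length: 4

4


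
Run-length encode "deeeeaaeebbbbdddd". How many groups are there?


Input: deeeeaaeebbbbdddd
Scanning for consecutive runs:
  Group 1: 'd' x 1 (positions 0-0)
  Group 2: 'e' x 4 (positions 1-4)
  Group 3: 'a' x 2 (positions 5-6)
  Group 4: 'e' x 2 (positions 7-8)
  Group 5: 'b' x 4 (positions 9-12)
  Group 6: 'd' x 4 (positions 13-16)
Total groups: 6

6


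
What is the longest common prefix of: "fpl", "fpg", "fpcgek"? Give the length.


Words: fpl, fpg, fpcgek
  Position 0: all 'f' => match
  Position 1: all 'p' => match
  Position 2: ('l', 'g', 'c') => mismatch, stop
LCP = "fp" (length 2)

2


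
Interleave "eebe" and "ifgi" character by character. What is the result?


Interleaving "eebe" and "ifgi":
  Position 0: 'e' from first, 'i' from second => "ei"
  Position 1: 'e' from first, 'f' from second => "ef"
  Position 2: 'b' from first, 'g' from second => "bg"
  Position 3: 'e' from first, 'i' from second => "ei"
Result: eiefbgei

eiefbgei


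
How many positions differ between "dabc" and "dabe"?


Comparing "dabc" and "dabe" position by position:
  Position 0: 'd' vs 'd' => same
  Position 1: 'a' vs 'a' => same
  Position 2: 'b' vs 'b' => same
  Position 3: 'c' vs 'e' => DIFFER
Positions that differ: 1

1


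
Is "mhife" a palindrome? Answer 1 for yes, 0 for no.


Input: mhife
Reversed: efihm
  Compare pos 0 ('m') with pos 4 ('e'): MISMATCH
  Compare pos 1 ('h') with pos 3 ('f'): MISMATCH
Result: not a palindrome

0


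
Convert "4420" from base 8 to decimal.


Input: "4420" in base 8
Positional expansion:
  Digit '4' (value 4) x 8^3 = 2048
  Digit '4' (value 4) x 8^2 = 256
  Digit '2' (value 2) x 8^1 = 16
  Digit '0' (value 0) x 8^0 = 0
Sum = 2320

2320


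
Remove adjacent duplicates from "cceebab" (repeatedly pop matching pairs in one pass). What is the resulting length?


Input: cceebab
Stack-based adjacent duplicate removal:
  Read 'c': push. Stack: c
  Read 'c': matches stack top 'c' => pop. Stack: (empty)
  Read 'e': push. Stack: e
  Read 'e': matches stack top 'e' => pop. Stack: (empty)
  Read 'b': push. Stack: b
  Read 'a': push. Stack: ba
  Read 'b': push. Stack: bab
Final stack: "bab" (length 3)

3


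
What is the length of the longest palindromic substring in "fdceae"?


Input: "fdceae"
Checking substrings for palindromes:
  [3:6] "eae" (len 3) => palindrome
Longest palindromic substring: "eae" with length 3

3


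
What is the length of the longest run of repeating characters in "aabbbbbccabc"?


Input: "aabbbbbccabc"
Scanning for longest run:
  Position 1 ('a'): continues run of 'a', length=2
  Position 2 ('b'): new char, reset run to 1
  Position 3 ('b'): continues run of 'b', length=2
  Position 4 ('b'): continues run of 'b', length=3
  Position 5 ('b'): continues run of 'b', length=4
  Position 6 ('b'): continues run of 'b', length=5
  Position 7 ('c'): new char, reset run to 1
  Position 8 ('c'): continues run of 'c', length=2
  Position 9 ('a'): new char, reset run to 1
  Position 10 ('b'): new char, reset run to 1
  Position 11 ('c'): new char, reset run to 1
Longest run: 'b' with length 5

5


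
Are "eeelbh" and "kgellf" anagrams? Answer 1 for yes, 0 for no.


Strings: "eeelbh", "kgellf"
Sorted first:  beeehl
Sorted second: efgkll
Differ at position 0: 'b' vs 'e' => not anagrams

0


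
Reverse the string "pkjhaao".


Input: pkjhaao
Reading characters right to left:
  Position 6: 'o'
  Position 5: 'a'
  Position 4: 'a'
  Position 3: 'h'
  Position 2: 'j'
  Position 1: 'k'
  Position 0: 'p'
Reversed: oaahjkp

oaahjkp


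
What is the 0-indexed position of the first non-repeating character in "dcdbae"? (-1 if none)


Input: dcdbae
Character frequencies:
  'a': 1
  'b': 1
  'c': 1
  'd': 2
  'e': 1
Scanning left to right for freq == 1:
  Position 0 ('d'): freq=2, skip
  Position 1 ('c'): unique! => answer = 1

1


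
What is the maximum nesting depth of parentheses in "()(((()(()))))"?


Input: "()(((()(()))))"
Tracking depth:
  Position 0 '(': depth becomes 1
  Position 1 ')': depth becomes 0
  Position 2 '(': depth becomes 1
  Position 3 '(': depth becomes 2
  Position 4 '(': depth becomes 3
  Position 5 '(': depth becomes 4
  Position 6 ')': depth becomes 3
  Position 7 '(': depth becomes 4
  Position 8 '(': depth becomes 5
  Position 9 ')': depth becomes 4
  Position 10 ')': depth becomes 3
  Position 11 ')': depth becomes 2
  Position 12 ')': depth becomes 1
  Position 13 ')': depth becomes 0
Maximum depth reached: 5

5


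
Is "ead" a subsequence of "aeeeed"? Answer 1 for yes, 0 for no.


Check if "ead" is a subsequence of "aeeeed"
Greedy scan:
  Position 0 ('a'): no match needed
  Position 1 ('e'): matches sub[0] = 'e'
  Position 2 ('e'): no match needed
  Position 3 ('e'): no match needed
  Position 4 ('e'): no match needed
  Position 5 ('d'): no match needed
Only matched 1/3 characters => not a subsequence

0


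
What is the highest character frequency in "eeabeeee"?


Input: eeabeeee
Character counts:
  'a': 1
  'b': 1
  'e': 6
Maximum frequency: 6

6


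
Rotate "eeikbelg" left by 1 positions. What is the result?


Input: "eeikbelg", rotate left by 1
First 1 characters: "e"
Remaining characters: "eikbelg"
Concatenate remaining + first: "eikbelg" + "e" = "eikbelge"

eikbelge


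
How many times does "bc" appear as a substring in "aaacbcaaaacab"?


Searching for "bc" in "aaacbcaaaacab"
Scanning each position:
  Position 0: "aa" => no
  Position 1: "aa" => no
  Position 2: "ac" => no
  Position 3: "cb" => no
  Position 4: "bc" => MATCH
  Position 5: "ca" => no
  Position 6: "aa" => no
  Position 7: "aa" => no
  Position 8: "aa" => no
  Position 9: "ac" => no
  Position 10: "ca" => no
  Position 11: "ab" => no
Total occurrences: 1

1


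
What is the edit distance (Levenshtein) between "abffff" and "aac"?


Computing edit distance: "abffff" -> "aac"
DP table:
           a    a    c
      0    1    2    3
  a   1    0    1    2
  b   2    1    1    2
  f   3    2    2    2
  f   4    3    3    3
  f   5    4    4    4
  f   6    5    5    5
Edit distance = dp[6][3] = 5

5


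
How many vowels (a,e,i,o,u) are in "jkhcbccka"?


Input: jkhcbccka
Checking each character:
  'j' at position 0: consonant
  'k' at position 1: consonant
  'h' at position 2: consonant
  'c' at position 3: consonant
  'b' at position 4: consonant
  'c' at position 5: consonant
  'c' at position 6: consonant
  'k' at position 7: consonant
  'a' at position 8: vowel (running total: 1)
Total vowels: 1

1


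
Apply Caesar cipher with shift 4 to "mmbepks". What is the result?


Caesar cipher: shift "mmbepks" by 4
  'm' (pos 12) + 4 = pos 16 = 'q'
  'm' (pos 12) + 4 = pos 16 = 'q'
  'b' (pos 1) + 4 = pos 5 = 'f'
  'e' (pos 4) + 4 = pos 8 = 'i'
  'p' (pos 15) + 4 = pos 19 = 't'
  'k' (pos 10) + 4 = pos 14 = 'o'
  's' (pos 18) + 4 = pos 22 = 'w'
Result: qqfitow

qqfitow


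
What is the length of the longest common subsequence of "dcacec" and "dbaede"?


LCS of "dcacec" and "dbaede"
DP table:
           d    b    a    e    d    e
      0    0    0    0    0    0    0
  d   0    1    1    1    1    1    1
  c   0    1    1    1    1    1    1
  a   0    1    1    2    2    2    2
  c   0    1    1    2    2    2    2
  e   0    1    1    2    3    3    3
  c   0    1    1    2    3    3    3
LCS length = dp[6][6] = 3

3


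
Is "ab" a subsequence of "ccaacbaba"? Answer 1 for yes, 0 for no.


Check if "ab" is a subsequence of "ccaacbaba"
Greedy scan:
  Position 0 ('c'): no match needed
  Position 1 ('c'): no match needed
  Position 2 ('a'): matches sub[0] = 'a'
  Position 3 ('a'): no match needed
  Position 4 ('c'): no match needed
  Position 5 ('b'): matches sub[1] = 'b'
  Position 6 ('a'): no match needed
  Position 7 ('b'): no match needed
  Position 8 ('a'): no match needed
All 2 characters matched => is a subsequence

1


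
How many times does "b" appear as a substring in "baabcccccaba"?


Searching for "b" in "baabcccccaba"
Scanning each position:
  Position 0: "b" => MATCH
  Position 1: "a" => no
  Position 2: "a" => no
  Position 3: "b" => MATCH
  Position 4: "c" => no
  Position 5: "c" => no
  Position 6: "c" => no
  Position 7: "c" => no
  Position 8: "c" => no
  Position 9: "a" => no
  Position 10: "b" => MATCH
  Position 11: "a" => no
Total occurrences: 3

3


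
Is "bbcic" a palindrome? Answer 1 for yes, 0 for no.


Input: bbcic
Reversed: cicbb
  Compare pos 0 ('b') with pos 4 ('c'): MISMATCH
  Compare pos 1 ('b') with pos 3 ('i'): MISMATCH
Result: not a palindrome

0


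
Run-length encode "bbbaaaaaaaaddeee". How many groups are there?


Input: bbbaaaaaaaaddeee
Scanning for consecutive runs:
  Group 1: 'b' x 3 (positions 0-2)
  Group 2: 'a' x 8 (positions 3-10)
  Group 3: 'd' x 2 (positions 11-12)
  Group 4: 'e' x 3 (positions 13-15)
Total groups: 4

4


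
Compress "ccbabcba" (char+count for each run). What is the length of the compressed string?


Input: ccbabcba
Runs:
  'c' x 2 => "c2"
  'b' x 1 => "b1"
  'a' x 1 => "a1"
  'b' x 1 => "b1"
  'c' x 1 => "c1"
  'b' x 1 => "b1"
  'a' x 1 => "a1"
Compressed: "c2b1a1b1c1b1a1"
Compressed length: 14

14


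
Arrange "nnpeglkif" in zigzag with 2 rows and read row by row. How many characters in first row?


Zigzag "nnpeglkif" into 2 rows:
Placing characters:
  'n' => row 0
  'n' => row 1
  'p' => row 0
  'e' => row 1
  'g' => row 0
  'l' => row 1
  'k' => row 0
  'i' => row 1
  'f' => row 0
Rows:
  Row 0: "npgkf"
  Row 1: "neli"
First row length: 5

5


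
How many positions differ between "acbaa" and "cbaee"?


Comparing "acbaa" and "cbaee" position by position:
  Position 0: 'a' vs 'c' => DIFFER
  Position 1: 'c' vs 'b' => DIFFER
  Position 2: 'b' vs 'a' => DIFFER
  Position 3: 'a' vs 'e' => DIFFER
  Position 4: 'a' vs 'e' => DIFFER
Positions that differ: 5

5


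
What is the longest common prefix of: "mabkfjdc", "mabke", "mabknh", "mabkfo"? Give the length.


Words: mabkfjdc, mabke, mabknh, mabkfo
  Position 0: all 'm' => match
  Position 1: all 'a' => match
  Position 2: all 'b' => match
  Position 3: all 'k' => match
  Position 4: ('f', 'e', 'n', 'f') => mismatch, stop
LCP = "mabk" (length 4)

4


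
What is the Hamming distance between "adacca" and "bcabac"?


Comparing "adacca" and "bcabac" position by position:
  Position 0: 'a' vs 'b' => differ
  Position 1: 'd' vs 'c' => differ
  Position 2: 'a' vs 'a' => same
  Position 3: 'c' vs 'b' => differ
  Position 4: 'c' vs 'a' => differ
  Position 5: 'a' vs 'c' => differ
Total differences (Hamming distance): 5

5


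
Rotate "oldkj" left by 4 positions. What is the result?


Input: "oldkj", rotate left by 4
First 4 characters: "oldk"
Remaining characters: "j"
Concatenate remaining + first: "j" + "oldk" = "joldk"

joldk


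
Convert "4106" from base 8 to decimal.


Input: "4106" in base 8
Positional expansion:
  Digit '4' (value 4) x 8^3 = 2048
  Digit '1' (value 1) x 8^2 = 64
  Digit '0' (value 0) x 8^1 = 0
  Digit '6' (value 6) x 8^0 = 6
Sum = 2118

2118


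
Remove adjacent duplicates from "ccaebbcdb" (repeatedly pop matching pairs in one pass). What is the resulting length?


Input: ccaebbcdb
Stack-based adjacent duplicate removal:
  Read 'c': push. Stack: c
  Read 'c': matches stack top 'c' => pop. Stack: (empty)
  Read 'a': push. Stack: a
  Read 'e': push. Stack: ae
  Read 'b': push. Stack: aeb
  Read 'b': matches stack top 'b' => pop. Stack: ae
  Read 'c': push. Stack: aec
  Read 'd': push. Stack: aecd
  Read 'b': push. Stack: aecdb
Final stack: "aecdb" (length 5)

5


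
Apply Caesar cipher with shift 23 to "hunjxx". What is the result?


Caesar cipher: shift "hunjxx" by 23
  'h' (pos 7) + 23 = pos 4 = 'e'
  'u' (pos 20) + 23 = pos 17 = 'r'
  'n' (pos 13) + 23 = pos 10 = 'k'
  'j' (pos 9) + 23 = pos 6 = 'g'
  'x' (pos 23) + 23 = pos 20 = 'u'
  'x' (pos 23) + 23 = pos 20 = 'u'
Result: erkguu

erkguu


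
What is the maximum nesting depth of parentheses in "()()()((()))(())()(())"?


Input: "()()()((()))(())()(())"
Tracking depth:
  Position 0 '(': depth becomes 1
  Position 1 ')': depth becomes 0
  Position 2 '(': depth becomes 1
  Position 3 ')': depth becomes 0
  Position 4 '(': depth becomes 1
  Position 5 ')': depth becomes 0
  Position 6 '(': depth becomes 1
  Position 7 '(': depth becomes 2
  Position 8 '(': depth becomes 3
  Position 9 ')': depth becomes 2
  Position 10 ')': depth becomes 1
  Position 11 ')': depth becomes 0
  Position 12 '(': depth becomes 1
  Position 13 '(': depth becomes 2
  Position 14 ')': depth becomes 1
  Position 15 ')': depth becomes 0
  Position 16 '(': depth becomes 1
  Position 17 ')': depth becomes 0
  Position 18 '(': depth becomes 1
  Position 19 '(': depth becomes 2
  Position 20 ')': depth becomes 1
  Position 21 ')': depth becomes 0
Maximum depth reached: 3

3


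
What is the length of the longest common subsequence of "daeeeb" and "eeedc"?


LCS of "daeeeb" and "eeedc"
DP table:
           e    e    e    d    c
      0    0    0    0    0    0
  d   0    0    0    0    1    1
  a   0    0    0    0    1    1
  e   0    1    1    1    1    1
  e   0    1    2    2    2    2
  e   0    1    2    3    3    3
  b   0    1    2    3    3    3
LCS length = dp[6][5] = 3

3


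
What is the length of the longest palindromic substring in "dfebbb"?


Input: "dfebbb"
Checking substrings for palindromes:
  [3:6] "bbb" (len 3) => palindrome
  [3:5] "bb" (len 2) => palindrome
  [4:6] "bb" (len 2) => palindrome
Longest palindromic substring: "bbb" with length 3

3


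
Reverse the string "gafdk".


Input: gafdk
Reading characters right to left:
  Position 4: 'k'
  Position 3: 'd'
  Position 2: 'f'
  Position 1: 'a'
  Position 0: 'g'
Reversed: kdfag

kdfag


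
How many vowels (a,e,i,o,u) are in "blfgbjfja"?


Input: blfgbjfja
Checking each character:
  'b' at position 0: consonant
  'l' at position 1: consonant
  'f' at position 2: consonant
  'g' at position 3: consonant
  'b' at position 4: consonant
  'j' at position 5: consonant
  'f' at position 6: consonant
  'j' at position 7: consonant
  'a' at position 8: vowel (running total: 1)
Total vowels: 1

1


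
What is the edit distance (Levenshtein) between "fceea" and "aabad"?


Computing edit distance: "fceea" -> "aabad"
DP table:
           a    a    b    a    d
      0    1    2    3    4    5
  f   1    1    2    3    4    5
  c   2    2    2    3    4    5
  e   3    3    3    3    4    5
  e   4    4    4    4    4    5
  a   5    4    4    5    4    5
Edit distance = dp[5][5] = 5

5


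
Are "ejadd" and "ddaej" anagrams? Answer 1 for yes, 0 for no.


Strings: "ejadd", "ddaej"
Sorted first:  addej
Sorted second: addej
Sorted forms match => anagrams

1


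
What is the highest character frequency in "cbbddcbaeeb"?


Input: cbbddcbaeeb
Character counts:
  'a': 1
  'b': 4
  'c': 2
  'd': 2
  'e': 2
Maximum frequency: 4

4


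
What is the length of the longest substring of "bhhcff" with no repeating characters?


Input: "bhhcff"
Sliding window (track last position of each char):
  Position 0 ('b'): window [0,0] length 1 -- new best
  Position 1 ('h'): window [0,1] length 2 -- new best
  Position 2 ('h'): repeat (last at 1), move window start to 2
  Position 2 ('h'): window [2,2] length 1
  Position 3 ('c'): window [2,3] length 2
  Position 4 ('f'): window [2,4] length 3 -- new best
  Position 5 ('f'): repeat (last at 4), move window start to 5
  Position 5 ('f'): window [5,5] length 1
Longest substring with no repeats: "hcf" with length 3

3


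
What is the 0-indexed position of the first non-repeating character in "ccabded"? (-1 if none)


Input: ccabded
Character frequencies:
  'a': 1
  'b': 1
  'c': 2
  'd': 2
  'e': 1
Scanning left to right for freq == 1:
  Position 0 ('c'): freq=2, skip
  Position 1 ('c'): freq=2, skip
  Position 2 ('a'): unique! => answer = 2

2


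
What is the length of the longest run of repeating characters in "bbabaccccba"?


Input: "bbabaccccba"
Scanning for longest run:
  Position 1 ('b'): continues run of 'b', length=2
  Position 2 ('a'): new char, reset run to 1
  Position 3 ('b'): new char, reset run to 1
  Position 4 ('a'): new char, reset run to 1
  Position 5 ('c'): new char, reset run to 1
  Position 6 ('c'): continues run of 'c', length=2
  Position 7 ('c'): continues run of 'c', length=3
  Position 8 ('c'): continues run of 'c', length=4
  Position 9 ('b'): new char, reset run to 1
  Position 10 ('a'): new char, reset run to 1
Longest run: 'c' with length 4

4


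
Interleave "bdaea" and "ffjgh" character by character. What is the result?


Interleaving "bdaea" and "ffjgh":
  Position 0: 'b' from first, 'f' from second => "bf"
  Position 1: 'd' from first, 'f' from second => "df"
  Position 2: 'a' from first, 'j' from second => "aj"
  Position 3: 'e' from first, 'g' from second => "eg"
  Position 4: 'a' from first, 'h' from second => "ah"
Result: bfdfajegah

bfdfajegah


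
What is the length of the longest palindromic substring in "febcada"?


Input: "febcada"
Checking substrings for palindromes:
  [4:7] "ada" (len 3) => palindrome
Longest palindromic substring: "ada" with length 3

3


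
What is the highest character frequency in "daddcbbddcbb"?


Input: daddcbbddcbb
Character counts:
  'a': 1
  'b': 4
  'c': 2
  'd': 5
Maximum frequency: 5

5


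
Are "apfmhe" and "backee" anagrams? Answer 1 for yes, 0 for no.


Strings: "apfmhe", "backee"
Sorted first:  aefhmp
Sorted second: abceek
Differ at position 1: 'e' vs 'b' => not anagrams

0


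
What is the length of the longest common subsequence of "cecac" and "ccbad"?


LCS of "cecac" and "ccbad"
DP table:
           c    c    b    a    d
      0    0    0    0    0    0
  c   0    1    1    1    1    1
  e   0    1    1    1    1    1
  c   0    1    2    2    2    2
  a   0    1    2    2    3    3
  c   0    1    2    2    3    3
LCS length = dp[5][5] = 3

3


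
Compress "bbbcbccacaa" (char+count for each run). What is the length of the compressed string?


Input: bbbcbccacaa
Runs:
  'b' x 3 => "b3"
  'c' x 1 => "c1"
  'b' x 1 => "b1"
  'c' x 2 => "c2"
  'a' x 1 => "a1"
  'c' x 1 => "c1"
  'a' x 2 => "a2"
Compressed: "b3c1b1c2a1c1a2"
Compressed length: 14

14


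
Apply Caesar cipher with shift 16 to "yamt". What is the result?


Caesar cipher: shift "yamt" by 16
  'y' (pos 24) + 16 = pos 14 = 'o'
  'a' (pos 0) + 16 = pos 16 = 'q'
  'm' (pos 12) + 16 = pos 2 = 'c'
  't' (pos 19) + 16 = pos 9 = 'j'
Result: oqcj

oqcj


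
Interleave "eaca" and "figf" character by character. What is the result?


Interleaving "eaca" and "figf":
  Position 0: 'e' from first, 'f' from second => "ef"
  Position 1: 'a' from first, 'i' from second => "ai"
  Position 2: 'c' from first, 'g' from second => "cg"
  Position 3: 'a' from first, 'f' from second => "af"
Result: efaicgaf

efaicgaf


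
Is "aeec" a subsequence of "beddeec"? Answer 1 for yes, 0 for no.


Check if "aeec" is a subsequence of "beddeec"
Greedy scan:
  Position 0 ('b'): no match needed
  Position 1 ('e'): no match needed
  Position 2 ('d'): no match needed
  Position 3 ('d'): no match needed
  Position 4 ('e'): no match needed
  Position 5 ('e'): no match needed
  Position 6 ('c'): no match needed
Only matched 0/4 characters => not a subsequence

0


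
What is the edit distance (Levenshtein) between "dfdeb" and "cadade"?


Computing edit distance: "dfdeb" -> "cadade"
DP table:
           c    a    d    a    d    e
      0    1    2    3    4    5    6
  d   1    1    2    2    3    4    5
  f   2    2    2    3    3    4    5
  d   3    3    3    2    3    3    4
  e   4    4    4    3    3    4    3
  b   5    5    5    4    4    4    4
Edit distance = dp[5][6] = 4

4


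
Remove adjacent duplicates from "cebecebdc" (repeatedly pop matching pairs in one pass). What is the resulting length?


Input: cebecebdc
Stack-based adjacent duplicate removal:
  Read 'c': push. Stack: c
  Read 'e': push. Stack: ce
  Read 'b': push. Stack: ceb
  Read 'e': push. Stack: cebe
  Read 'c': push. Stack: cebec
  Read 'e': push. Stack: cebece
  Read 'b': push. Stack: cebeceb
  Read 'd': push. Stack: cebecebd
  Read 'c': push. Stack: cebecebdc
Final stack: "cebecebdc" (length 9)

9


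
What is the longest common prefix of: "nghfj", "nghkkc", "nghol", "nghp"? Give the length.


Words: nghfj, nghkkc, nghol, nghp
  Position 0: all 'n' => match
  Position 1: all 'g' => match
  Position 2: all 'h' => match
  Position 3: ('f', 'k', 'o', 'p') => mismatch, stop
LCP = "ngh" (length 3)

3


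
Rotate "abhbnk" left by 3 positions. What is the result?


Input: "abhbnk", rotate left by 3
First 3 characters: "abh"
Remaining characters: "bnk"
Concatenate remaining + first: "bnk" + "abh" = "bnkabh"

bnkabh


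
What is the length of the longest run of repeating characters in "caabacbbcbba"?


Input: "caabacbbcbba"
Scanning for longest run:
  Position 1 ('a'): new char, reset run to 1
  Position 2 ('a'): continues run of 'a', length=2
  Position 3 ('b'): new char, reset run to 1
  Position 4 ('a'): new char, reset run to 1
  Position 5 ('c'): new char, reset run to 1
  Position 6 ('b'): new char, reset run to 1
  Position 7 ('b'): continues run of 'b', length=2
  Position 8 ('c'): new char, reset run to 1
  Position 9 ('b'): new char, reset run to 1
  Position 10 ('b'): continues run of 'b', length=2
  Position 11 ('a'): new char, reset run to 1
Longest run: 'a' with length 2

2


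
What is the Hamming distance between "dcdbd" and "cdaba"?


Comparing "dcdbd" and "cdaba" position by position:
  Position 0: 'd' vs 'c' => differ
  Position 1: 'c' vs 'd' => differ
  Position 2: 'd' vs 'a' => differ
  Position 3: 'b' vs 'b' => same
  Position 4: 'd' vs 'a' => differ
Total differences (Hamming distance): 4

4


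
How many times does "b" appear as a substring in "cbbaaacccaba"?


Searching for "b" in "cbbaaacccaba"
Scanning each position:
  Position 0: "c" => no
  Position 1: "b" => MATCH
  Position 2: "b" => MATCH
  Position 3: "a" => no
  Position 4: "a" => no
  Position 5: "a" => no
  Position 6: "c" => no
  Position 7: "c" => no
  Position 8: "c" => no
  Position 9: "a" => no
  Position 10: "b" => MATCH
  Position 11: "a" => no
Total occurrences: 3

3


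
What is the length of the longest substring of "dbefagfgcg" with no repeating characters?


Input: "dbefagfgcg"
Sliding window (track last position of each char):
  Position 0 ('d'): window [0,0] length 1 -- new best
  Position 1 ('b'): window [0,1] length 2 -- new best
  Position 2 ('e'): window [0,2] length 3 -- new best
  Position 3 ('f'): window [0,3] length 4 -- new best
  Position 4 ('a'): window [0,4] length 5 -- new best
  Position 5 ('g'): window [0,5] length 6 -- new best
  Position 6 ('f'): repeat (last at 3), move window start to 4
  Position 6 ('f'): window [4,6] length 3
  Position 7 ('g'): repeat (last at 5), move window start to 6
  Position 7 ('g'): window [6,7] length 2
  Position 8 ('c'): window [6,8] length 3
  Position 9 ('g'): repeat (last at 7), move window start to 8
  Position 9 ('g'): window [8,9] length 2
Longest substring with no repeats: "dbefag" with length 6

6


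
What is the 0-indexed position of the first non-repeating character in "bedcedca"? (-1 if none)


Input: bedcedca
Character frequencies:
  'a': 1
  'b': 1
  'c': 2
  'd': 2
  'e': 2
Scanning left to right for freq == 1:
  Position 0 ('b'): unique! => answer = 0

0


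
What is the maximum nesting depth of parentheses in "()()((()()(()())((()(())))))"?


Input: "()()((()()(()())((()(())))))"
Tracking depth:
  Position 0 '(': depth becomes 1
  Position 1 ')': depth becomes 0
  Position 2 '(': depth becomes 1
  Position 3 ')': depth becomes 0
  Position 4 '(': depth becomes 1
  Position 5 '(': depth becomes 2
  Position 6 '(': depth becomes 3
  Position 7 ')': depth becomes 2
  Position 8 '(': depth becomes 3
  Position 9 ')': depth becomes 2
  Position 10 '(': depth becomes 3
  Position 11 '(': depth becomes 4
  Position 12 ')': depth becomes 3
  Position 13 '(': depth becomes 4
  Position 14 ')': depth becomes 3
  Position 15 ')': depth becomes 2
  Position 16 '(': depth becomes 3
  Position 17 '(': depth becomes 4
  Position 18 '(': depth becomes 5
  Position 19 ')': depth becomes 4
  Position 20 '(': depth becomes 5
  Position 21 '(': depth becomes 6
  Position 22 ')': depth becomes 5
  Position 23 ')': depth becomes 4
  Position 24 ')': depth becomes 3
  Position 25 ')': depth becomes 2
  Position 26 ')': depth becomes 1
  Position 27 ')': depth becomes 0
Maximum depth reached: 6

6


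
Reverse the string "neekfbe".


Input: neekfbe
Reading characters right to left:
  Position 6: 'e'
  Position 5: 'b'
  Position 4: 'f'
  Position 3: 'k'
  Position 2: 'e'
  Position 1: 'e'
  Position 0: 'n'
Reversed: ebfkeen

ebfkeen


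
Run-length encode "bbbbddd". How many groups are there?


Input: bbbbddd
Scanning for consecutive runs:
  Group 1: 'b' x 4 (positions 0-3)
  Group 2: 'd' x 3 (positions 4-6)
Total groups: 2

2


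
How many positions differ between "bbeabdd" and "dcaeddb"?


Comparing "bbeabdd" and "dcaeddb" position by position:
  Position 0: 'b' vs 'd' => DIFFER
  Position 1: 'b' vs 'c' => DIFFER
  Position 2: 'e' vs 'a' => DIFFER
  Position 3: 'a' vs 'e' => DIFFER
  Position 4: 'b' vs 'd' => DIFFER
  Position 5: 'd' vs 'd' => same
  Position 6: 'd' vs 'b' => DIFFER
Positions that differ: 6

6


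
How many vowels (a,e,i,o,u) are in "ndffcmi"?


Input: ndffcmi
Checking each character:
  'n' at position 0: consonant
  'd' at position 1: consonant
  'f' at position 2: consonant
  'f' at position 3: consonant
  'c' at position 4: consonant
  'm' at position 5: consonant
  'i' at position 6: vowel (running total: 1)
Total vowels: 1

1


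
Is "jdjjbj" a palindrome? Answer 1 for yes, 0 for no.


Input: jdjjbj
Reversed: jbjjdj
  Compare pos 0 ('j') with pos 5 ('j'): match
  Compare pos 1 ('d') with pos 4 ('b'): MISMATCH
  Compare pos 2 ('j') with pos 3 ('j'): match
Result: not a palindrome

0


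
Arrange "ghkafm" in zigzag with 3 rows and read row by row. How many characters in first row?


Zigzag "ghkafm" into 3 rows:
Placing characters:
  'g' => row 0
  'h' => row 1
  'k' => row 2
  'a' => row 1
  'f' => row 0
  'm' => row 1
Rows:
  Row 0: "gf"
  Row 1: "ham"
  Row 2: "k"
First row length: 2

2


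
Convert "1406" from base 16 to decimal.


Input: "1406" in base 16
Positional expansion:
  Digit '1' (value 1) x 16^3 = 4096
  Digit '4' (value 4) x 16^2 = 1024
  Digit '0' (value 0) x 16^1 = 0
  Digit '6' (value 6) x 16^0 = 6
Sum = 5126

5126


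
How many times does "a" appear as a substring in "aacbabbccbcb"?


Searching for "a" in "aacbabbccbcb"
Scanning each position:
  Position 0: "a" => MATCH
  Position 1: "a" => MATCH
  Position 2: "c" => no
  Position 3: "b" => no
  Position 4: "a" => MATCH
  Position 5: "b" => no
  Position 6: "b" => no
  Position 7: "c" => no
  Position 8: "c" => no
  Position 9: "b" => no
  Position 10: "c" => no
  Position 11: "b" => no
Total occurrences: 3

3


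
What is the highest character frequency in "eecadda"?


Input: eecadda
Character counts:
  'a': 2
  'c': 1
  'd': 2
  'e': 2
Maximum frequency: 2

2


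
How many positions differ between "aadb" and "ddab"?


Comparing "aadb" and "ddab" position by position:
  Position 0: 'a' vs 'd' => DIFFER
  Position 1: 'a' vs 'd' => DIFFER
  Position 2: 'd' vs 'a' => DIFFER
  Position 3: 'b' vs 'b' => same
Positions that differ: 3

3


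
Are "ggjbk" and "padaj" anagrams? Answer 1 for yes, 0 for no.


Strings: "ggjbk", "padaj"
Sorted first:  bggjk
Sorted second: aadjp
Differ at position 0: 'b' vs 'a' => not anagrams

0


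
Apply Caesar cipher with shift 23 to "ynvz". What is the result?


Caesar cipher: shift "ynvz" by 23
  'y' (pos 24) + 23 = pos 21 = 'v'
  'n' (pos 13) + 23 = pos 10 = 'k'
  'v' (pos 21) + 23 = pos 18 = 's'
  'z' (pos 25) + 23 = pos 22 = 'w'
Result: vksw

vksw


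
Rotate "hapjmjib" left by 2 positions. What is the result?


Input: "hapjmjib", rotate left by 2
First 2 characters: "ha"
Remaining characters: "pjmjib"
Concatenate remaining + first: "pjmjib" + "ha" = "pjmjibha"

pjmjibha


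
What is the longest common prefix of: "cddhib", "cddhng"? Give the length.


Words: cddhib, cddhng
  Position 0: all 'c' => match
  Position 1: all 'd' => match
  Position 2: all 'd' => match
  Position 3: all 'h' => match
  Position 4: ('i', 'n') => mismatch, stop
LCP = "cddh" (length 4)

4


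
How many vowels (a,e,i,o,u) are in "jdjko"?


Input: jdjko
Checking each character:
  'j' at position 0: consonant
  'd' at position 1: consonant
  'j' at position 2: consonant
  'k' at position 3: consonant
  'o' at position 4: vowel (running total: 1)
Total vowels: 1

1


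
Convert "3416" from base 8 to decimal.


Input: "3416" in base 8
Positional expansion:
  Digit '3' (value 3) x 8^3 = 1536
  Digit '4' (value 4) x 8^2 = 256
  Digit '1' (value 1) x 8^1 = 8
  Digit '6' (value 6) x 8^0 = 6
Sum = 1806

1806


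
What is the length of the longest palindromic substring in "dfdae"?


Input: "dfdae"
Checking substrings for palindromes:
  [0:3] "dfd" (len 3) => palindrome
Longest palindromic substring: "dfd" with length 3

3


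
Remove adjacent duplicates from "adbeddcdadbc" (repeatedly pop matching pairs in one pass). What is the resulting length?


Input: adbeddcdadbc
Stack-based adjacent duplicate removal:
  Read 'a': push. Stack: a
  Read 'd': push. Stack: ad
  Read 'b': push. Stack: adb
  Read 'e': push. Stack: adbe
  Read 'd': push. Stack: adbed
  Read 'd': matches stack top 'd' => pop. Stack: adbe
  Read 'c': push. Stack: adbec
  Read 'd': push. Stack: adbecd
  Read 'a': push. Stack: adbecda
  Read 'd': push. Stack: adbecdad
  Read 'b': push. Stack: adbecdadb
  Read 'c': push. Stack: adbecdadbc
Final stack: "adbecdadbc" (length 10)

10


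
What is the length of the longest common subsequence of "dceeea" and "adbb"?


LCS of "dceeea" and "adbb"
DP table:
           a    d    b    b
      0    0    0    0    0
  d   0    0    1    1    1
  c   0    0    1    1    1
  e   0    0    1    1    1
  e   0    0    1    1    1
  e   0    0    1    1    1
  a   0    1    1    1    1
LCS length = dp[6][4] = 1

1


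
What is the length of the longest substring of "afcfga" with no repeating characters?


Input: "afcfga"
Sliding window (track last position of each char):
  Position 0 ('a'): window [0,0] length 1 -- new best
  Position 1 ('f'): window [0,1] length 2 -- new best
  Position 2 ('c'): window [0,2] length 3 -- new best
  Position 3 ('f'): repeat (last at 1), move window start to 2
  Position 3 ('f'): window [2,3] length 2
  Position 4 ('g'): window [2,4] length 3
  Position 5 ('a'): window [2,5] length 4 -- new best
Longest substring with no repeats: "cfga" with length 4

4


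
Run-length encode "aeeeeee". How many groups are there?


Input: aeeeeee
Scanning for consecutive runs:
  Group 1: 'a' x 1 (positions 0-0)
  Group 2: 'e' x 6 (positions 1-6)
Total groups: 2

2


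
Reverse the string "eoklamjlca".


Input: eoklamjlca
Reading characters right to left:
  Position 9: 'a'
  Position 8: 'c'
  Position 7: 'l'
  Position 6: 'j'
  Position 5: 'm'
  Position 4: 'a'
  Position 3: 'l'
  Position 2: 'k'
  Position 1: 'o'
  Position 0: 'e'
Reversed: acljmalkoe

acljmalkoe


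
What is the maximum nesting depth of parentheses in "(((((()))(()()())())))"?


Input: "(((((()))(()()())())))"
Tracking depth:
  Position 0 '(': depth becomes 1
  Position 1 '(': depth becomes 2
  Position 2 '(': depth becomes 3
  Position 3 '(': depth becomes 4
  Position 4 '(': depth becomes 5
  Position 5 '(': depth becomes 6
  Position 6 ')': depth becomes 5
  Position 7 ')': depth becomes 4
  Position 8 ')': depth becomes 3
  Position 9 '(': depth becomes 4
  Position 10 '(': depth becomes 5
  Position 11 ')': depth becomes 4
  Position 12 '(': depth becomes 5
  Position 13 ')': depth becomes 4
  Position 14 '(': depth becomes 5
  Position 15 ')': depth becomes 4
  Position 16 ')': depth becomes 3
  Position 17 '(': depth becomes 4
  Position 18 ')': depth becomes 3
  Position 19 ')': depth becomes 2
  Position 20 ')': depth becomes 1
  Position 21 ')': depth becomes 0
Maximum depth reached: 6

6


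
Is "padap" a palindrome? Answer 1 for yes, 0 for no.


Input: padap
Reversed: padap
  Compare pos 0 ('p') with pos 4 ('p'): match
  Compare pos 1 ('a') with pos 3 ('a'): match
Result: palindrome

1


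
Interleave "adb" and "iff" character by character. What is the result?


Interleaving "adb" and "iff":
  Position 0: 'a' from first, 'i' from second => "ai"
  Position 1: 'd' from first, 'f' from second => "df"
  Position 2: 'b' from first, 'f' from second => "bf"
Result: aidfbf

aidfbf


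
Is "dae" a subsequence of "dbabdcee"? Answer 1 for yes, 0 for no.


Check if "dae" is a subsequence of "dbabdcee"
Greedy scan:
  Position 0 ('d'): matches sub[0] = 'd'
  Position 1 ('b'): no match needed
  Position 2 ('a'): matches sub[1] = 'a'
  Position 3 ('b'): no match needed
  Position 4 ('d'): no match needed
  Position 5 ('c'): no match needed
  Position 6 ('e'): matches sub[2] = 'e'
  Position 7 ('e'): no match needed
All 3 characters matched => is a subsequence

1


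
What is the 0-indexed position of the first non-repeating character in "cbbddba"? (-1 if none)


Input: cbbddba
Character frequencies:
  'a': 1
  'b': 3
  'c': 1
  'd': 2
Scanning left to right for freq == 1:
  Position 0 ('c'): unique! => answer = 0

0


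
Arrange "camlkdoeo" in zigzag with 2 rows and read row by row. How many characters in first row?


Zigzag "camlkdoeo" into 2 rows:
Placing characters:
  'c' => row 0
  'a' => row 1
  'm' => row 0
  'l' => row 1
  'k' => row 0
  'd' => row 1
  'o' => row 0
  'e' => row 1
  'o' => row 0
Rows:
  Row 0: "cmkoo"
  Row 1: "alde"
First row length: 5

5


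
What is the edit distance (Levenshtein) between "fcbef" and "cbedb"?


Computing edit distance: "fcbef" -> "cbedb"
DP table:
           c    b    e    d    b
      0    1    2    3    4    5
  f   1    1    2    3    4    5
  c   2    1    2    3    4    5
  b   3    2    1    2    3    4
  e   4    3    2    1    2    3
  f   5    4    3    2    2    3
Edit distance = dp[5][5] = 3

3


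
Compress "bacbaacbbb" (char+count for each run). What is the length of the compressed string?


Input: bacbaacbbb
Runs:
  'b' x 1 => "b1"
  'a' x 1 => "a1"
  'c' x 1 => "c1"
  'b' x 1 => "b1"
  'a' x 2 => "a2"
  'c' x 1 => "c1"
  'b' x 3 => "b3"
Compressed: "b1a1c1b1a2c1b3"
Compressed length: 14

14


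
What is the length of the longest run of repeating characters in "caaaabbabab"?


Input: "caaaabbabab"
Scanning for longest run:
  Position 1 ('a'): new char, reset run to 1
  Position 2 ('a'): continues run of 'a', length=2
  Position 3 ('a'): continues run of 'a', length=3
  Position 4 ('a'): continues run of 'a', length=4
  Position 5 ('b'): new char, reset run to 1
  Position 6 ('b'): continues run of 'b', length=2
  Position 7 ('a'): new char, reset run to 1
  Position 8 ('b'): new char, reset run to 1
  Position 9 ('a'): new char, reset run to 1
  Position 10 ('b'): new char, reset run to 1
Longest run: 'a' with length 4

4


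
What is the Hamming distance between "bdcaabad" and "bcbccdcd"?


Comparing "bdcaabad" and "bcbccdcd" position by position:
  Position 0: 'b' vs 'b' => same
  Position 1: 'd' vs 'c' => differ
  Position 2: 'c' vs 'b' => differ
  Position 3: 'a' vs 'c' => differ
  Position 4: 'a' vs 'c' => differ
  Position 5: 'b' vs 'd' => differ
  Position 6: 'a' vs 'c' => differ
  Position 7: 'd' vs 'd' => same
Total differences (Hamming distance): 6

6
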